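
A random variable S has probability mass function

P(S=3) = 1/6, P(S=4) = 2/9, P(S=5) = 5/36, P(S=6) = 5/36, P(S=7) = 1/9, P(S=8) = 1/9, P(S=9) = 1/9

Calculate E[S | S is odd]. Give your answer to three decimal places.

P(S is odd) = 1/6 + 5/36 + 1/9 + 1/9 = 19/36.
E[S | S is odd] = [3·1/6 + 5·5/36 + 7·1/9 + 9·1/9] / (19/36)
 = 107/36 / (19/36)
 = 107/19

5.632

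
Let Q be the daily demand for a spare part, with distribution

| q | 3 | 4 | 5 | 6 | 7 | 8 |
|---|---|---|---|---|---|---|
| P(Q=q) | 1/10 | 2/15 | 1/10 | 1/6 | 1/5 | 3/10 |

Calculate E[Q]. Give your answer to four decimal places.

6.1333

E[Q] = Σ q·P(Q=q)
 = 3·1/10 + 4·2/15 + 5·1/10 + 6·1/6 + 7·1/5 + 8·3/10
 = 3/10 + 8/15 + 1/2 + 1 + 7/5 + 12/5
 = 92/15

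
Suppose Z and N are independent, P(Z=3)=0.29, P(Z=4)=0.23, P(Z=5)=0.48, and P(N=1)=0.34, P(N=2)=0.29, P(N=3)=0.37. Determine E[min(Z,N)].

E[min(Z,N)] = Σ_z Σ_n min(z,n) · P(Z=z)P(N=n)
 = 1·0.0986 + 2·0.0841 + 3·0.1073 + 1·0.0782 + 2·0.0667 + 3·0.0851 + 1·0.1632 + 2·0.1392 + 3·0.1776
 = 0.0986 + 0.1682 + 0.3219 + 0.0782 + 0.1334 + 0.2553 + 0.1632 + 0.2784 + 0.5328
 = 2.03

2.03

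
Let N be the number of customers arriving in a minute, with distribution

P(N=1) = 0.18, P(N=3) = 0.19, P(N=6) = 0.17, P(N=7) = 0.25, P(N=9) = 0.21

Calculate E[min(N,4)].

3.27

E[min(N,4)] = Σ min(n,4)·P(N=n)
 = 1·0.18 + 3·0.19 + 4·0.17 + 4·0.25 + 4·0.21
 = 0.18 + 0.57 + 0.68 + 1 + 0.84
 = 3.27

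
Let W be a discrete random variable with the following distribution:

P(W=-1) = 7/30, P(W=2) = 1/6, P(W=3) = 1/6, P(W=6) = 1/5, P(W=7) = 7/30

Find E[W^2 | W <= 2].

2.25

P(W <= 2) = 7/30 + 1/6 = 2/5.
E[W^2 | W <= 2] = [1·7/30 + 4·1/6] / (2/5)
 = 9/10 / (2/5)
 = 9/4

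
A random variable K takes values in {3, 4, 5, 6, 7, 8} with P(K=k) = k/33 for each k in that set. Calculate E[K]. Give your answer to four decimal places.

6.0303

E[K] = Σ k·P(K=k)
 = 3·1/11 + 4·4/33 + 5·5/33 + 6·2/11 + 7·7/33 + 8·8/33
 = 3/11 + 16/33 + 25/33 + 12/11 + 49/33 + 64/33
 = 199/33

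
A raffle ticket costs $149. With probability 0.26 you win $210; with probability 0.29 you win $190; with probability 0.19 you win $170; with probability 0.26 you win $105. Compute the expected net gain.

20.3

E[payout] = 210·0.26 + 190·0.29 + 170·0.19 + 105·0.26
 = 54.6 + 55.1 + 32.3 + 27.3
 = 169.3
Net = 169.3 - 149 = 20.3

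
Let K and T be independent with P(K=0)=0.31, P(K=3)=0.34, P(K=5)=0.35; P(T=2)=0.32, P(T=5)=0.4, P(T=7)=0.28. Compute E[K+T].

E[K+T] = Σ_k Σ_t (k+t) · P(K=k)P(T=t)
 = 2·0.0992 + 5·0.124 + 7·0.0868 + 5·0.1088 + 8·0.136 + 10·0.0952 + 7·0.112 + 10·0.14 + 12·0.098
 = 0.1984 + 0.62 + 0.6076 + 0.544 + 1.088 + 0.952 + 0.784 + 1.4 + 1.176
 = 7.37

7.37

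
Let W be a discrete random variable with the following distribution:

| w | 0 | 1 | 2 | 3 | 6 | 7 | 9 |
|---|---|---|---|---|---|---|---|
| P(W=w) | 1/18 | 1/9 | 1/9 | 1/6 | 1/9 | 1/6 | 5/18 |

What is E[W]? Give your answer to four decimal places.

E[W] = Σ w·P(W=w)
 = 0·1/18 + 1·1/9 + 2·1/9 + 3·1/6 + 6·1/9 + 7·1/6 + 9·5/18
 = 0 + 1/9 + 2/9 + 1/2 + 2/3 + 7/6 + 5/2
 = 31/6

5.1667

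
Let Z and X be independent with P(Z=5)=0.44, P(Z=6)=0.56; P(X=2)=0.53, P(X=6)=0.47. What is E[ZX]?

E[ZX] = Σ_z Σ_x zx · P(Z=z)P(X=x)
 = 10·0.2332 + 30·0.2068 + 12·0.2968 + 36·0.2632
 = 2.332 + 6.204 + 3.5616 + 9.4752
 = 21.5728

21.5728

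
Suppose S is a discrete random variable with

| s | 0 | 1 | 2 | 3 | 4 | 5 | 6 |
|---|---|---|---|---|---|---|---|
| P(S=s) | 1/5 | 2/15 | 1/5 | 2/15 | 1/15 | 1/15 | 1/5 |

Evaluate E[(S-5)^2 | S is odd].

P(S is odd) = 2/15 + 2/15 + 1/15 = 1/3.
E[(S-5)^2 | S is odd] = [16·2/15 + 4·2/15 + 0·1/15] / (1/3)
 = 8/3 / (1/3)
 = 8

8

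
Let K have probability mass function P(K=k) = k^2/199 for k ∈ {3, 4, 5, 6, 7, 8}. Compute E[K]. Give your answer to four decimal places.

6.4673

E[K] = Σ k·P(K=k)
 = 3·9/199 + 4·16/199 + 5·25/199 + 6·36/199 + 7·49/199 + 8·64/199
 = 27/199 + 64/199 + 125/199 + 216/199 + 343/199 + 512/199
 = 1287/199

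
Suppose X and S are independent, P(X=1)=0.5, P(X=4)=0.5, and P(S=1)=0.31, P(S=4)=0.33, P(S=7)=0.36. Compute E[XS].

E[XS] = Σ_x Σ_s xs · P(X=x)P(S=s)
 = 1·0.155 + 4·0.165 + 7·0.18 + 4·0.155 + 16·0.165 + 28·0.18
 = 0.155 + 0.66 + 1.26 + 0.62 + 2.64 + 5.04
 = 10.375

10.375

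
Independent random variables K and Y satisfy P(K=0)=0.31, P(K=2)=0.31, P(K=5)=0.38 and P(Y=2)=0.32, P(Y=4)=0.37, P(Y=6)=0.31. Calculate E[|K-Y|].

2.4708

E[|K-Y|] = Σ_k Σ_y |k-y| · P(K=k)P(Y=y)
 = 2·0.0992 + 4·0.1147 + 6·0.0961 + 0·0.0992 + 2·0.1147 + 4·0.0961 + 3·0.1216 + 1·0.1406 + 1·0.1178
 = 0.1984 + 0.4588 + 0.5766 + 0 + 0.2294 + 0.3844 + 0.3648 + 0.1406 + 0.1178
 = 2.4708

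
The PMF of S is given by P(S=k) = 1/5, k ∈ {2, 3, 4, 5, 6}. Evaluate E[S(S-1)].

E[S(S-1)] = Σ s(s-1)·P(S=s)
 = 2·1/5 + 6·1/5 + 12·1/5 + 20·1/5 + 30·1/5
 = 2/5 + 6/5 + 12/5 + 4 + 6
 = 14

14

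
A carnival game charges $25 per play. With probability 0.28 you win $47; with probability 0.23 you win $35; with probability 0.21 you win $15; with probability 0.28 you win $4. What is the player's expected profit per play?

0.48

E[payout] = 47·0.28 + 35·0.23 + 15·0.21 + 4·0.28
 = 13.16 + 8.05 + 3.15 + 1.12
 = 25.48
Net = 25.48 - 25 = 0.48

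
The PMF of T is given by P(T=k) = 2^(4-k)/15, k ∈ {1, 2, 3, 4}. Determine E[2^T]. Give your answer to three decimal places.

4.267

E[2^T] = Σ 2^t·P(T=t)
 = 2·8/15 + 4·4/15 + 8·2/15 + 16·1/15
 = 16/15 + 16/15 + 16/15 + 16/15
 = 64/15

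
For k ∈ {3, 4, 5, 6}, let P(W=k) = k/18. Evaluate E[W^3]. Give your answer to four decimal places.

E[W^3] = Σ w^3·P(W=w)
 = 27·1/6 + 64·2/9 + 125·5/18 + 216·1/3
 = 9/2 + 128/9 + 625/18 + 72
 = 1129/9

125.4444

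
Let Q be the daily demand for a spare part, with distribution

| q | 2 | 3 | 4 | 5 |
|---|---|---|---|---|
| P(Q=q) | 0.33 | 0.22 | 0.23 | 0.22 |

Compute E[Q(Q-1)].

9.14

E[Q(Q-1)] = Σ q(q-1)·P(Q=q)
 = 2·0.33 + 6·0.22 + 12·0.23 + 20·0.22
 = 0.66 + 1.32 + 2.76 + 4.4
 = 9.14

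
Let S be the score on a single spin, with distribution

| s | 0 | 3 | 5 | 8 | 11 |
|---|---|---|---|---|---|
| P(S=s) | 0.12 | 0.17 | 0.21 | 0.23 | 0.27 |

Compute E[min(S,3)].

2.64

E[min(S,3)] = Σ min(s,3)·P(S=s)
 = 0·0.12 + 3·0.17 + 3·0.21 + 3·0.23 + 3·0.27
 = 0 + 0.51 + 0.63 + 0.69 + 0.81
 = 2.64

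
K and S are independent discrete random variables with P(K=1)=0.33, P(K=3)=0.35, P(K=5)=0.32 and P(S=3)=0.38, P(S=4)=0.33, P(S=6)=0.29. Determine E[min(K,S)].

E[min(K,S)] = Σ_k Σ_s min(k,s) · P(K=k)P(S=s)
 = 1·0.1254 + 1·0.1089 + 1·0.0957 + 3·0.133 + 3·0.1155 + 3·0.1015 + 3·0.1216 + 4·0.1056 + 5·0.0928
 = 0.1254 + 0.1089 + 0.0957 + 0.399 + 0.3465 + 0.3045 + 0.3648 + 0.4224 + 0.464
 = 2.6312

2.6312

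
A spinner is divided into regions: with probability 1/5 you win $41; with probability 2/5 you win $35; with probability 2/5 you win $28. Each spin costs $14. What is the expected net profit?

19.4

E[payout] = 41·1/5 + 35·2/5 + 28·2/5
 = 41/5 + 14 + 56/5
 = 167/5
Net = 167/5 - 14 = 97/5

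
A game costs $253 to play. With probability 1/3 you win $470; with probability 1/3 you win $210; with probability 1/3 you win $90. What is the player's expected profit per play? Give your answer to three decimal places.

3.667

E[payout] = 470·1/3 + 210·1/3 + 90·1/3
 = 470/3 + 70 + 30
 = 770/3
Net = 770/3 - 253 = 11/3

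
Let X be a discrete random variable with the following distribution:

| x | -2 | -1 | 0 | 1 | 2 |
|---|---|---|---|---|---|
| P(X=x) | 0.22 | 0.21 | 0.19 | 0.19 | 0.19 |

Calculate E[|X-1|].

E[|X-1|] = Σ |x-1|·P(X=x)
 = 3·0.22 + 2·0.21 + 1·0.19 + 0·0.19 + 1·0.19
 = 0.66 + 0.42 + 0.19 + 0 + 0.19
 = 1.46

1.46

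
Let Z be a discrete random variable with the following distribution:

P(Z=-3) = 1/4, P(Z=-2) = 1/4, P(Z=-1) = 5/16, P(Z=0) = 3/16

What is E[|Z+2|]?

0.9375

E[|Z+2|] = Σ |z+2|·P(Z=z)
 = 1·1/4 + 0·1/4 + 1·5/16 + 2·3/16
 = 1/4 + 0 + 5/16 + 3/8
 = 15/16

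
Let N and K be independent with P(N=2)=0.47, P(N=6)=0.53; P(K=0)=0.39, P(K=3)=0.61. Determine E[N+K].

E[N+K] = Σ_n Σ_k (n+k) · P(N=n)P(K=k)
 = 2·0.1833 + 5·0.2867 + 6·0.2067 + 9·0.3233
 = 0.3666 + 1.4335 + 1.2402 + 2.9097
 = 5.95

5.95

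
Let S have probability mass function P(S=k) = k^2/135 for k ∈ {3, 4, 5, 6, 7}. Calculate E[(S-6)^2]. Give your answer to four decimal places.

E[(S-6)^2] = Σ (s-6)^2·P(S=s)
 = 9·1/15 + 4·16/135 + 1·5/27 + 0·4/15 + 1·49/135
 = 3/5 + 64/135 + 5/27 + 0 + 49/135
 = 73/45

1.6222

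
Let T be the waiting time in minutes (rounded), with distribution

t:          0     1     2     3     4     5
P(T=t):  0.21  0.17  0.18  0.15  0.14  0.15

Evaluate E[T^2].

8.23

E[T^2] = Σ t^2·P(T=t)
 = 0·0.21 + 1·0.17 + 4·0.18 + 9·0.15 + 16·0.14 + 25·0.15
 = 0 + 0.17 + 0.72 + 1.35 + 2.24 + 3.75
 = 8.23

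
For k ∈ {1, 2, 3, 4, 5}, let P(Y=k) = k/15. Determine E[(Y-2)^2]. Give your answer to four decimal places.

4.3333

E[(Y-2)^2] = Σ (y-2)^2·P(Y=y)
 = 1·1/15 + 0·2/15 + 1·1/5 + 4·4/15 + 9·1/3
 = 1/15 + 0 + 1/5 + 16/15 + 3
 = 13/3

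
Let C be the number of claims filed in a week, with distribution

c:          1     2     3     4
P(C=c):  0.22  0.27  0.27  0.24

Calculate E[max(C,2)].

2.75

E[max(C,2)] = Σ max(c,2)·P(C=c)
 = 2·0.22 + 2·0.27 + 3·0.27 + 4·0.24
 = 0.44 + 0.54 + 0.81 + 0.96
 = 2.75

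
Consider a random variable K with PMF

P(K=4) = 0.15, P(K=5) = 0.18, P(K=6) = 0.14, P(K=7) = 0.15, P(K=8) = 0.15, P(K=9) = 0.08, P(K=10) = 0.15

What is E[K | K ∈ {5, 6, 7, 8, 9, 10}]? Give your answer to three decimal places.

P(K ∈ {5, 6, 7, 8, 9, 10}) = 0.18 + 0.14 + 0.15 + 0.15 + 0.08 + 0.15 = 0.85.
E[K | K ∈ {5, 6, 7, 8, 9, 10}] = [5·0.18 + 6·0.14 + 7·0.15 + 8·0.15 + 9·0.08 + 10·0.15] / 0.85
 = 6.21 / 0.85
 = 621/85

7.306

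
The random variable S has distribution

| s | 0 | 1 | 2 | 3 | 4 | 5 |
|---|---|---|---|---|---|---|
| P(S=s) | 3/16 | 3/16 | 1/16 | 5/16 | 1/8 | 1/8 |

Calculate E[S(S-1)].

6

E[S(S-1)] = Σ s(s-1)·P(S=s)
 = 0·3/16 + 0·3/16 + 2·1/16 + 6·5/16 + 12·1/8 + 20·1/8
 = 0 + 0 + 1/8 + 15/8 + 3/2 + 5/2
 = 6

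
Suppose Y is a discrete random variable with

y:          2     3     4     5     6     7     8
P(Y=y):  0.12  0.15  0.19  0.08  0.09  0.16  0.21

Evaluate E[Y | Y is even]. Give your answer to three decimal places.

5.279

P(Y is even) = 0.12 + 0.19 + 0.09 + 0.21 = 0.61.
E[Y | Y is even] = [2·0.12 + 4·0.19 + 6·0.09 + 8·0.21] / 0.61
 = 3.22 / 0.61
 = 322/61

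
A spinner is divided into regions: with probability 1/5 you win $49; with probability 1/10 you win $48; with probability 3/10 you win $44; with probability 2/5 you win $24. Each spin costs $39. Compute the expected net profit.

E[payout] = 49·1/5 + 48·1/10 + 44·3/10 + 24·2/5
 = 49/5 + 24/5 + 66/5 + 48/5
 = 187/5
Net = 187/5 - 39 = -8/5

-1.6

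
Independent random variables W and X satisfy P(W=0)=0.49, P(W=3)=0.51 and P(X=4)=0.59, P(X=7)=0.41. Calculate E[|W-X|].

3.7

E[|W-X|] = Σ_w Σ_x |w-x| · P(W=w)P(X=x)
 = 4·0.2891 + 7·0.2009 + 1·0.3009 + 4·0.2091
 = 1.1564 + 1.4063 + 0.3009 + 0.8364
 = 3.7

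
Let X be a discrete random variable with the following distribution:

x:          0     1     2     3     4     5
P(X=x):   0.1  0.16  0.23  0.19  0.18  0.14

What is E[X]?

E[X] = Σ x·P(X=x)
 = 0·0.1 + 1·0.16 + 2·0.23 + 3·0.19 + 4·0.18 + 5·0.14
 = 0 + 0.16 + 0.46 + 0.57 + 0.72 + 0.7
 = 2.61

2.61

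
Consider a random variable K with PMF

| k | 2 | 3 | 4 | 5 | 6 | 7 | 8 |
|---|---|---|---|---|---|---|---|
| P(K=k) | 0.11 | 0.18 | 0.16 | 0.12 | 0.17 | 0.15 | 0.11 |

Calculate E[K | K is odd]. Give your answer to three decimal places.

4.867

P(K is odd) = 0.18 + 0.12 + 0.15 = 0.45.
E[K | K is odd] = [3·0.18 + 5·0.12 + 7·0.15] / 0.45
 = 2.19 / 0.45
 = 73/15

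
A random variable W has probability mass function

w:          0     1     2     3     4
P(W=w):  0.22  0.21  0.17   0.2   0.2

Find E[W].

1.95

E[W] = Σ w·P(W=w)
 = 0·0.22 + 1·0.21 + 2·0.17 + 3·0.2 + 4·0.2
 = 0 + 0.21 + 0.34 + 0.6 + 0.8
 = 1.95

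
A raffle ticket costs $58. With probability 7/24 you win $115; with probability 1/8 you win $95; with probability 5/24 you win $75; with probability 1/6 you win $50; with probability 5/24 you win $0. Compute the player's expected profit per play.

11.375

E[payout] = 115·7/24 + 95·1/8 + 75·5/24 + 50·1/6 + 0·5/24
 = 805/24 + 95/8 + 125/8 + 25/3 + 0
 = 555/8
Net = 555/8 - 58 = 91/8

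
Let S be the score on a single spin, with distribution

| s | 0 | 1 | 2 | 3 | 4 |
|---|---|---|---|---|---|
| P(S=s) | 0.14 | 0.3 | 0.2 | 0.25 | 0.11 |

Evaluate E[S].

E[S] = Σ s·P(S=s)
 = 0·0.14 + 1·0.3 + 2·0.2 + 3·0.25 + 4·0.11
 = 0 + 0.3 + 0.4 + 0.75 + 0.44
 = 1.89

1.89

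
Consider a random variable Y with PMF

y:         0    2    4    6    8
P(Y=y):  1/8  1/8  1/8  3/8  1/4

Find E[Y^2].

E[Y^2] = Σ y^2·P(Y=y)
 = 0·1/8 + 4·1/8 + 16·1/8 + 36·3/8 + 64·1/4
 = 0 + 1/2 + 2 + 27/2 + 16
 = 32

32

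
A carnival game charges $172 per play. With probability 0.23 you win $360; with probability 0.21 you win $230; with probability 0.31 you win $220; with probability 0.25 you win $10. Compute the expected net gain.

29.8

E[payout] = 360·0.23 + 230·0.21 + 220·0.31 + 10·0.25
 = 82.8 + 48.3 + 68.2 + 2.5
 = 201.8
Net = 201.8 - 172 = 29.8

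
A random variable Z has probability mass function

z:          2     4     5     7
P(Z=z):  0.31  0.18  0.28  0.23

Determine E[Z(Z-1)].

E[Z(Z-1)] = Σ z(z-1)·P(Z=z)
 = 2·0.31 + 12·0.18 + 20·0.28 + 42·0.23
 = 0.62 + 2.16 + 5.6 + 9.66
 = 18.04

18.04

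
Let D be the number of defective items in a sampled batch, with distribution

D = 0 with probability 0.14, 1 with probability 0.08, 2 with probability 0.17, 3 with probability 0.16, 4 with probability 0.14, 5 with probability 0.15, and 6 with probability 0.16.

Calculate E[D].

3.17

E[D] = Σ d·P(D=d)
 = 0·0.14 + 1·0.08 + 2·0.17 + 3·0.16 + 4·0.14 + 5·0.15 + 6·0.16
 = 0 + 0.08 + 0.34 + 0.48 + 0.56 + 0.75 + 0.96
 = 3.17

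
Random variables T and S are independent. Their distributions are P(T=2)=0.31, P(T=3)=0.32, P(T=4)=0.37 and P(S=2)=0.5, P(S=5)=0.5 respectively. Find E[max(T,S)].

4.03

E[max(T,S)] = Σ_t Σ_s max(t,s) · P(T=t)P(S=s)
 = 2·0.155 + 5·0.155 + 3·0.16 + 5·0.16 + 4·0.185 + 5·0.185
 = 0.31 + 0.775 + 0.48 + 0.8 + 0.74 + 0.925
 = 4.03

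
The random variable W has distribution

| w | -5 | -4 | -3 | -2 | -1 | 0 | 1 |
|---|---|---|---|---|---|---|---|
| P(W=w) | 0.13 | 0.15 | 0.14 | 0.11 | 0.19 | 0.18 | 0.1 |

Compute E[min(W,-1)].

-2.36

E[min(W,-1)] = Σ min(w,-1)·P(W=w)
 = (-5)·0.13 + (-4)·0.15 + (-3)·0.14 + (-2)·0.11 + (-1)·0.19 + (-1)·0.18 + (-1)·0.1
 = (-0.65) + (-0.6) + (-0.42) + (-0.22) + (-0.19) + (-0.18) + (-0.1)
 = -2.36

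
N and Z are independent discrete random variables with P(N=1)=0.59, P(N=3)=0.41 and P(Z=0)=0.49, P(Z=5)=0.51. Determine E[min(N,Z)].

0.9282

E[min(N,Z)] = Σ_n Σ_z min(n,z) · P(N=n)P(Z=z)
 = 0·0.2891 + 1·0.3009 + 0·0.2009 + 3·0.2091
 = 0 + 0.3009 + 0 + 0.6273
 = 0.9282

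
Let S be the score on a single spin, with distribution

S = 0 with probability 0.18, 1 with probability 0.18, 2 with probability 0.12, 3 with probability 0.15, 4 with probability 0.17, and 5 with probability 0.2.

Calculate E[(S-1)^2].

E[(S-1)^2] = Σ (s-1)^2·P(S=s)
 = 1·0.18 + 0·0.18 + 1·0.12 + 4·0.15 + 9·0.17 + 16·0.2
 = 0.18 + 0 + 0.12 + 0.6 + 1.53 + 3.2
 = 5.63

5.63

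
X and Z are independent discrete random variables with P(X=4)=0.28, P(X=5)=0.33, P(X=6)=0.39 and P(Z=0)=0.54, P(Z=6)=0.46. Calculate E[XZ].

E[XZ] = Σ_x Σ_z xz · P(X=x)P(Z=z)
 = 0·0.1512 + 24·0.1288 + 0·0.1782 + 30·0.1518 + 0·0.2106 + 36·0.1794
 = 0 + 3.0912 + 0 + 4.554 + 0 + 6.4584
 = 14.1036

14.1036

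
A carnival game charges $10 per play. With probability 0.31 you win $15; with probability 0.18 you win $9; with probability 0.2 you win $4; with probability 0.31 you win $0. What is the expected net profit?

-2.93

E[payout] = 15·0.31 + 9·0.18 + 4·0.2 + 0·0.31
 = 4.65 + 1.62 + 0.8 + 0
 = 7.07
Net = 7.07 - 10 = -2.93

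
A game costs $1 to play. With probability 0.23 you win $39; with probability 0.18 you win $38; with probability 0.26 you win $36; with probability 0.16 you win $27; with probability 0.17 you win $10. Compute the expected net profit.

E[payout] = 39·0.23 + 38·0.18 + 36·0.26 + 27·0.16 + 10·0.17
 = 8.97 + 6.84 + 9.36 + 4.32 + 1.7
 = 31.19
Net = 31.19 - 1 = 30.19

30.19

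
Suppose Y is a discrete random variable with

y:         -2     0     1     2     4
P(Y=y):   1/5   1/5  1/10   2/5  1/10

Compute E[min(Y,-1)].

E[min(Y,-1)] = Σ min(y,-1)·P(Y=y)
 = (-2)·1/5 + (-1)·1/5 + (-1)·1/10 + (-1)·2/5 + (-1)·1/10
 = (-2/5) + (-1/5) + (-1/10) + (-2/5) + (-1/10)
 = -6/5

-1.2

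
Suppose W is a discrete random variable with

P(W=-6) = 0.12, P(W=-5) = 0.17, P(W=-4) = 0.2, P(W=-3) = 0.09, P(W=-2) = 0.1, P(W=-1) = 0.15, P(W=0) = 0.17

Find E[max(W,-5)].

E[max(W,-5)] = Σ max(w,-5)·P(W=w)
 = (-5)·0.12 + (-5)·0.17 + (-4)·0.2 + (-3)·0.09 + (-2)·0.1 + (-1)·0.15 + 0·0.17
 = (-0.6) + (-0.85) + (-0.8) + (-0.27) + (-0.2) + (-0.15) + 0
 = -2.87

-2.87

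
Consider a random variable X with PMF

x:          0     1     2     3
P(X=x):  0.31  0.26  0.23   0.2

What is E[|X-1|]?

E[|X-1|] = Σ |x-1|·P(X=x)
 = 1·0.31 + 0·0.26 + 1·0.23 + 2·0.2
 = 0.31 + 0 + 0.23 + 0.4
 = 0.94

0.94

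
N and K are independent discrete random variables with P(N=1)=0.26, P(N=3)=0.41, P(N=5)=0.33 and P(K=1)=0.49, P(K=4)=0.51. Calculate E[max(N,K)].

E[max(N,K)] = Σ_n Σ_k max(n,k) · P(N=n)P(K=k)
 = 1·0.1274 + 4·0.1326 + 3·0.2009 + 4·0.2091 + 5·0.1617 + 5·0.1683
 = 0.1274 + 0.5304 + 0.6027 + 0.8364 + 0.8085 + 0.8415
 = 3.7469

3.7469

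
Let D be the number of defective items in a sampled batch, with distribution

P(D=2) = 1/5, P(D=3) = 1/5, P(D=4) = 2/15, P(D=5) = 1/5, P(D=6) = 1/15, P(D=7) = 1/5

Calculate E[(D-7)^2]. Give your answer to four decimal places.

E[(D-7)^2] = Σ (d-7)^2·P(D=d)
 = 25·1/5 + 16·1/5 + 9·2/15 + 4·1/5 + 1·1/15 + 0·1/5
 = 5 + 16/5 + 6/5 + 4/5 + 1/15 + 0
 = 154/15

10.2667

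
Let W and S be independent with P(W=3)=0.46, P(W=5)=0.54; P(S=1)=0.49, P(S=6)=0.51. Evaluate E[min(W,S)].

E[min(W,S)] = Σ_w Σ_s min(w,s) · P(W=w)P(S=s)
 = 1·0.2254 + 3·0.2346 + 1·0.2646 + 5·0.2754
 = 0.2254 + 0.7038 + 0.2646 + 1.377
 = 2.5708

2.5708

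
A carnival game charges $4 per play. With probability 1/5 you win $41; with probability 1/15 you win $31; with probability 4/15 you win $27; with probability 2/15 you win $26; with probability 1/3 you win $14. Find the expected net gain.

21.6

E[payout] = 41·1/5 + 31·1/15 + 27·4/15 + 26·2/15 + 14·1/3
 = 41/5 + 31/15 + 36/5 + 52/15 + 14/3
 = 128/5
Net = 128/5 - 4 = 108/5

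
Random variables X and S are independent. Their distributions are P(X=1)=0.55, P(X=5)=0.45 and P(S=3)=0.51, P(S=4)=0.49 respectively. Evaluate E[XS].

9.772

E[XS] = Σ_x Σ_s xs · P(X=x)P(S=s)
 = 3·0.2805 + 4·0.2695 + 15·0.2295 + 20·0.2205
 = 0.8415 + 1.078 + 3.4425 + 4.41
 = 9.772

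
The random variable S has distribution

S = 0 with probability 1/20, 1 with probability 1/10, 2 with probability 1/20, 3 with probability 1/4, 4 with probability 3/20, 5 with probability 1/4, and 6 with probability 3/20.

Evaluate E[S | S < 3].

P(S < 3) = 1/20 + 1/10 + 1/20 = 1/5.
E[S | S < 3] = [0·1/20 + 1·1/10 + 2·1/20] / (1/5)
 = 1/5 / (1/5)
 = 1

1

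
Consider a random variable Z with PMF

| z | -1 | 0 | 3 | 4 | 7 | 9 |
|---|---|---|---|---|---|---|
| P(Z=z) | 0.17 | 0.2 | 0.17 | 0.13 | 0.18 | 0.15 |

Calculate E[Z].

E[Z] = Σ z·P(Z=z)
 = (-1)·0.17 + 0·0.2 + 3·0.17 + 4·0.13 + 7·0.18 + 9·0.15
 = (-0.17) + 0 + 0.51 + 0.52 + 1.26 + 1.35
 = 3.47

3.47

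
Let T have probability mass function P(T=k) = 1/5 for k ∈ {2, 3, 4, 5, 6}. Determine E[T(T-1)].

14

E[T(T-1)] = Σ t(t-1)·P(T=t)
 = 2·1/5 + 6·1/5 + 12·1/5 + 20·1/5 + 30·1/5
 = 2/5 + 6/5 + 12/5 + 4 + 6
 = 14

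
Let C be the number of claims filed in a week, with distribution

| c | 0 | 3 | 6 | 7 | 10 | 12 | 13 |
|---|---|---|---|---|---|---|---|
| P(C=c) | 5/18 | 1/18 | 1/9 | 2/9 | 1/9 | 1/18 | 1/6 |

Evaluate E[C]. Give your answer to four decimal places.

6.3333

E[C] = Σ c·P(C=c)
 = 0·5/18 + 3·1/18 + 6·1/9 + 7·2/9 + 10·1/9 + 12·1/18 + 13·1/6
 = 0 + 1/6 + 2/3 + 14/9 + 10/9 + 2/3 + 13/6
 = 19/3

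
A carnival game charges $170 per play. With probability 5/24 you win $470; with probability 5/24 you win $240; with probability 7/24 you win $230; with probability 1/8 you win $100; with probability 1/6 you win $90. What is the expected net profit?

E[payout] = 470·5/24 + 240·5/24 + 230·7/24 + 100·1/8 + 90·1/6
 = 1175/12 + 50 + 805/12 + 25/2 + 15
 = 485/2
Net = 485/2 - 170 = 145/2

72.5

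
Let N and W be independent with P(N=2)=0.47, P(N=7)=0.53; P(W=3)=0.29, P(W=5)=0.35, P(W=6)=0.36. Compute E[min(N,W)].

3.4734

E[min(N,W)] = Σ_n Σ_w min(n,w) · P(N=n)P(W=w)
 = 2·0.1363 + 2·0.1645 + 2·0.1692 + 3·0.1537 + 5·0.1855 + 6·0.1908
 = 0.2726 + 0.329 + 0.3384 + 0.4611 + 0.9275 + 1.1448
 = 3.4734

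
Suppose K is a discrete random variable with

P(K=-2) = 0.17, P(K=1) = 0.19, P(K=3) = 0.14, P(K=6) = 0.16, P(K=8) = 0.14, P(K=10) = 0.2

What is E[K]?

4.35

E[K] = Σ k·P(K=k)
 = (-2)·0.17 + 1·0.19 + 3·0.14 + 6·0.16 + 8·0.14 + 10·0.2
 = (-0.34) + 0.19 + 0.42 + 0.96 + 1.12 + 2
 = 4.35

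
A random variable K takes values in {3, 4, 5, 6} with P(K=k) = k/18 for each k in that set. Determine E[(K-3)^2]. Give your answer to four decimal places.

4.3333

E[(K-3)^2] = Σ (k-3)^2·P(K=k)
 = 0·1/6 + 1·2/9 + 4·5/18 + 9·1/3
 = 0 + 2/9 + 10/9 + 3
 = 13/3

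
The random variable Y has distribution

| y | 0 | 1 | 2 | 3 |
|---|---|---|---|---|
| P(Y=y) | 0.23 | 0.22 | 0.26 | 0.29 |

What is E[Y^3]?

10.13

E[Y^3] = Σ y^3·P(Y=y)
 = 0·0.23 + 1·0.22 + 8·0.26 + 27·0.29
 = 0 + 0.22 + 2.08 + 7.83
 = 10.13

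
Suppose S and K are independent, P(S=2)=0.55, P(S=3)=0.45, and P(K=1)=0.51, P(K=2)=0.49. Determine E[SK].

3.6505

E[SK] = Σ_s Σ_k sk · P(S=s)P(K=k)
 = 2·0.2805 + 4·0.2695 + 3·0.2295 + 6·0.2205
 = 0.561 + 1.078 + 0.6885 + 1.323
 = 3.6505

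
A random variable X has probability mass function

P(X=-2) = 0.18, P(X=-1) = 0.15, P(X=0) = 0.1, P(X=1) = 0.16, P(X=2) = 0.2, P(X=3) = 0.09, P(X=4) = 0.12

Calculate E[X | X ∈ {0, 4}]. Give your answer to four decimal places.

2.1818

P(X ∈ {0, 4}) = 0.1 + 0.12 = 0.22.
E[X | X ∈ {0, 4}] = [0·0.1 + 4·0.12] / 0.22
 = 0.48 / 0.22
 = 24/11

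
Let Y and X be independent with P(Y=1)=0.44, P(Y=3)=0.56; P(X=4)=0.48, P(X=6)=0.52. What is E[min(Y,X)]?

2.12

E[min(Y,X)] = Σ_y Σ_x min(y,x) · P(Y=y)P(X=x)
 = 1·0.2112 + 1·0.2288 + 3·0.2688 + 3·0.2912
 = 0.2112 + 0.2288 + 0.8064 + 0.8736
 = 2.12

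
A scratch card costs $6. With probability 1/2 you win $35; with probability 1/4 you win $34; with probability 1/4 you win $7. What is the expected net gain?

E[payout] = 35·1/2 + 34·1/4 + 7·1/4
 = 35/2 + 17/2 + 7/4
 = 111/4
Net = 111/4 - 6 = 87/4

21.75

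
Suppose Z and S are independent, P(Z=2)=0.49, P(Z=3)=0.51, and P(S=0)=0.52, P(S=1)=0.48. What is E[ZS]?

E[ZS] = Σ_z Σ_s zs · P(Z=z)P(S=s)
 = 0·0.2548 + 2·0.2352 + 0·0.2652 + 3·0.2448
 = 0 + 0.4704 + 0 + 0.7344
 = 1.2048

1.2048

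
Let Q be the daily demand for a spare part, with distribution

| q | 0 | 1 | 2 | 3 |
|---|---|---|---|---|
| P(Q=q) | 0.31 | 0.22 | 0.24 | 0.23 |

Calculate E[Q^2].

E[Q^2] = Σ q^2·P(Q=q)
 = 0·0.31 + 1·0.22 + 4·0.24 + 9·0.23
 = 0 + 0.22 + 0.96 + 2.07
 = 3.25

3.25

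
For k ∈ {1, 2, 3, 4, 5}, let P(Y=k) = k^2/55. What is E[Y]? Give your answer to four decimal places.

4.0909

E[Y] = Σ y·P(Y=y)
 = 1·1/55 + 2·4/55 + 3·9/55 + 4·16/55 + 5·5/11
 = 1/55 + 8/55 + 27/55 + 64/55 + 25/11
 = 45/11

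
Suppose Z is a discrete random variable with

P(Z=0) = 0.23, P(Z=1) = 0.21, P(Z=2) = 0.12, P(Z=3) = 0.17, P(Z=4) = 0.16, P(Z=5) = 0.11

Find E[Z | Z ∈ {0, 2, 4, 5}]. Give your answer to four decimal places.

P(Z ∈ {0, 2, 4, 5}) = 0.23 + 0.12 + 0.16 + 0.11 = 0.62.
E[Z | Z ∈ {0, 2, 4, 5}] = [0·0.23 + 2·0.12 + 4·0.16 + 5·0.11] / 0.62
 = 1.43 / 0.62
 = 143/62

2.3065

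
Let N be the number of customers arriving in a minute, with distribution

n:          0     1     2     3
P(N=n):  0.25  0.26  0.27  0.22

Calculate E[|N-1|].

0.96

E[|N-1|] = Σ |n-1|·P(N=n)
 = 1·0.25 + 0·0.26 + 1·0.27 + 2·0.22
 = 0.25 + 0 + 0.27 + 0.44
 = 0.96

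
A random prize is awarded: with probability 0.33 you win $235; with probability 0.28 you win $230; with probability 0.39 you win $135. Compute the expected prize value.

E[payout] = 235·0.33 + 230·0.28 + 135·0.39
 = 77.55 + 64.4 + 52.65
 = 194.6

194.6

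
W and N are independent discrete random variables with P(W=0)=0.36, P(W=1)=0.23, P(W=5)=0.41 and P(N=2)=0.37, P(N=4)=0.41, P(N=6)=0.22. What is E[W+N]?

5.98

E[W+N] = Σ_w Σ_n (w+n) · P(W=w)P(N=n)
 = 2·0.1332 + 4·0.1476 + 6·0.0792 + 3·0.0851 + 5·0.0943 + 7·0.0506 + 7·0.1517 + 9·0.1681 + 11·0.0902
 = 0.2664 + 0.5904 + 0.4752 + 0.2553 + 0.4715 + 0.3542 + 1.0619 + 1.5129 + 0.9922
 = 5.98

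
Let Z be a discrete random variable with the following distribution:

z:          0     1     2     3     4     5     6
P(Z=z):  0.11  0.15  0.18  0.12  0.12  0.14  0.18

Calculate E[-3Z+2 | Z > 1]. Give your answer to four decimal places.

P(Z > 1) = 0.18 + 0.12 + 0.12 + 0.14 + 0.18 = 0.74.
E[-3Z+2 | Z > 1] = [(-4)·0.18 + (-7)·0.12 + (-10)·0.12 + (-13)·0.14 + (-16)·0.18] / 0.74
 = -7.46 / 0.74
 = -373/37

-10.0811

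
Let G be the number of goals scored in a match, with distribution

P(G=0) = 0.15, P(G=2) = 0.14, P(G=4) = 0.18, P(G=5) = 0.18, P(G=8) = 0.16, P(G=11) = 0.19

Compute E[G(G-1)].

E[G(G-1)] = Σ g(g-1)·P(G=g)
 = 0·0.15 + 2·0.14 + 12·0.18 + 20·0.18 + 56·0.16 + 110·0.19
 = 0 + 0.28 + 2.16 + 3.6 + 8.96 + 20.9
 = 35.9

35.9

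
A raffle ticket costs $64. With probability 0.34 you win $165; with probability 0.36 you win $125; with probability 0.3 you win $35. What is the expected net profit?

E[payout] = 165·0.34 + 125·0.36 + 35·0.3
 = 56.1 + 45 + 10.5
 = 111.6
Net = 111.6 - 64 = 47.6

47.6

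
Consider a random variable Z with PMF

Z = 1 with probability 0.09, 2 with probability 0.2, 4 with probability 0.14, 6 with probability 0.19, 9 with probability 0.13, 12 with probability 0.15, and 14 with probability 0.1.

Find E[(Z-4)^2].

E[(Z-4)^2] = Σ (z-4)^2·P(Z=z)
 = 9·0.09 + 4·0.2 + 0·0.14 + 4·0.19 + 25·0.13 + 64·0.15 + 100·0.1
 = 0.81 + 0.8 + 0 + 0.76 + 3.25 + 9.6 + 10
 = 25.22

25.22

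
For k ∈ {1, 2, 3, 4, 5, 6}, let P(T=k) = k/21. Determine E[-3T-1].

E[-3T-1] = Σ (-3t-1)·P(T=t)
 = (-4)·1/21 + (-7)·2/21 + (-10)·1/7 + (-13)·4/21 + (-16)·5/21 + (-19)·2/7
 = (-4/21) + (-2/3) + (-10/7) + (-52/21) + (-80/21) + (-38/7)
 = -14

-14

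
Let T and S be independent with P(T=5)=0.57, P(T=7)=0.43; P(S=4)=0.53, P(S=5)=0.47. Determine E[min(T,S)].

E[min(T,S)] = Σ_t Σ_s min(t,s) · P(T=t)P(S=s)
 = 4·0.3021 + 5·0.2679 + 4·0.2279 + 5·0.2021
 = 1.2084 + 1.3395 + 0.9116 + 1.0105
 = 4.47

4.47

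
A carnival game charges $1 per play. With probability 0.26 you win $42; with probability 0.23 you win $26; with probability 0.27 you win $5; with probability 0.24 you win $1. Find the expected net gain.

17.49

E[payout] = 42·0.26 + 26·0.23 + 5·0.27 + 1·0.24
 = 10.92 + 5.98 + 1.35 + 0.24
 = 18.49
Net = 18.49 - 1 = 17.49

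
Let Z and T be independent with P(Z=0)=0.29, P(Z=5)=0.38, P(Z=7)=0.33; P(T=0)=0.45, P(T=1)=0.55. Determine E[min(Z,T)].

0.3905

E[min(Z,T)] = Σ_z Σ_t min(z,t) · P(Z=z)P(T=t)
 = 0·0.1305 + 0·0.1595 + 0·0.171 + 1·0.209 + 0·0.1485 + 1·0.1815
 = 0 + 0 + 0 + 0.209 + 0 + 0.1815
 = 0.3905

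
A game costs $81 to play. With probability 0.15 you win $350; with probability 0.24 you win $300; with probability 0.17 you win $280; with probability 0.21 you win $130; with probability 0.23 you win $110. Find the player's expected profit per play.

143.7

E[payout] = 350·0.15 + 300·0.24 + 280·0.17 + 130·0.21 + 110·0.23
 = 52.5 + 72 + 47.6 + 27.3 + 25.3
 = 224.7
Net = 224.7 - 81 = 143.7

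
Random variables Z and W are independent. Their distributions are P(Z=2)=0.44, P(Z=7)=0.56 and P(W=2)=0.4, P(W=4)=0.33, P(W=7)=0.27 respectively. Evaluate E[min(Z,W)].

E[min(Z,W)] = Σ_z Σ_w min(z,w) · P(Z=z)P(W=w)
 = 2·0.176 + 2·0.1452 + 2·0.1188 + 2·0.224 + 4·0.1848 + 7·0.1512
 = 0.352 + 0.2904 + 0.2376 + 0.448 + 0.7392 + 1.0584
 = 3.1256

3.1256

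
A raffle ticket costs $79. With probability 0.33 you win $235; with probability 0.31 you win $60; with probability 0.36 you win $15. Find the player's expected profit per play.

E[payout] = 235·0.33 + 60·0.31 + 15·0.36
 = 77.55 + 18.6 + 5.4
 = 101.55
Net = 101.55 - 79 = 22.55

22.55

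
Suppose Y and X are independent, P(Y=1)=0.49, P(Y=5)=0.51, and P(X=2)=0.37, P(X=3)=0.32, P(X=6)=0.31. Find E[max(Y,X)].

4.4525

E[max(Y,X)] = Σ_y Σ_x max(y,x) · P(Y=y)P(X=x)
 = 2·0.1813 + 3·0.1568 + 6·0.1519 + 5·0.1887 + 5·0.1632 + 6·0.1581
 = 0.3626 + 0.4704 + 0.9114 + 0.9435 + 0.816 + 0.9486
 = 4.4525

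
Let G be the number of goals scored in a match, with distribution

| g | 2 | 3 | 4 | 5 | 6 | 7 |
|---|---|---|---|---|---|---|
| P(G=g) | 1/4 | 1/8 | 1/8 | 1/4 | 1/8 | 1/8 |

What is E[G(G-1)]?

E[G(G-1)] = Σ g(g-1)·P(G=g)
 = 2·1/4 + 6·1/8 + 12·1/8 + 20·1/4 + 30·1/8 + 42·1/8
 = 1/2 + 3/4 + 3/2 + 5 + 15/4 + 21/4
 = 67/4

16.75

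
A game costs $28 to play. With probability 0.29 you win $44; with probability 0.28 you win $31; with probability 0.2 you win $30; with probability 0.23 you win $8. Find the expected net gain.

E[payout] = 44·0.29 + 31·0.28 + 30·0.2 + 8·0.23
 = 12.76 + 8.68 + 6 + 1.84
 = 29.28
Net = 29.28 - 28 = 1.28

1.28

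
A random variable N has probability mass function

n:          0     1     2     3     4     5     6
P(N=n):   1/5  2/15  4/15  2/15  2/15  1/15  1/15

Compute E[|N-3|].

E[|N-3|] = Σ |n-3|·P(N=n)
 = 3·1/5 + 2·2/15 + 1·4/15 + 0·2/15 + 1·2/15 + 2·1/15 + 3·1/15
 = 3/5 + 4/15 + 4/15 + 0 + 2/15 + 2/15 + 1/5
 = 8/5

1.6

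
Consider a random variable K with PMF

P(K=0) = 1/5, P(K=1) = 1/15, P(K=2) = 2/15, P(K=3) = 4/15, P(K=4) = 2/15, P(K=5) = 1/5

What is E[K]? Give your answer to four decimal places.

2.6667

E[K] = Σ k·P(K=k)
 = 0·1/5 + 1·1/15 + 2·2/15 + 3·4/15 + 4·2/15 + 5·1/5
 = 0 + 1/15 + 4/15 + 4/5 + 8/15 + 1
 = 8/3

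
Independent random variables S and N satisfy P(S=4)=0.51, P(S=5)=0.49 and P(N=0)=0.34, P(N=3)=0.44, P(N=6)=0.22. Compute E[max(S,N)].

4.8222

E[max(S,N)] = Σ_s Σ_n max(s,n) · P(S=s)P(N=n)
 = 4·0.1734 + 4·0.2244 + 6·0.1122 + 5·0.1666 + 5·0.2156 + 6·0.1078
 = 0.6936 + 0.8976 + 0.6732 + 0.833 + 1.078 + 0.6468
 = 4.8222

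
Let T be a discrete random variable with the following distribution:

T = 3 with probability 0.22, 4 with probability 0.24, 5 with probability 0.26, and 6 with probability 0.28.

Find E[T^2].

E[T^2] = Σ t^2·P(T=t)
 = 9·0.22 + 16·0.24 + 25·0.26 + 36·0.28
 = 1.98 + 3.84 + 6.5 + 10.08
 = 22.4

22.4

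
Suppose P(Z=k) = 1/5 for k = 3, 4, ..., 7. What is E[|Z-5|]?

E[|Z-5|] = Σ |z-5|·P(Z=z)
 = 2·1/5 + 1·1/5 + 0·1/5 + 1·1/5 + 2·1/5
 = 2/5 + 1/5 + 0 + 1/5 + 2/5
 = 6/5

1.2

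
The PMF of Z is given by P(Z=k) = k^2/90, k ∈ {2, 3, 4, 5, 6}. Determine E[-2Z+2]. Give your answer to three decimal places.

-7.778

E[-2Z+2] = Σ (-2z+2)·P(Z=z)
 = (-2)·2/45 + (-4)·1/10 + (-6)·8/45 + (-8)·5/18 + (-10)·2/5
 = (-4/45) + (-2/5) + (-16/15) + (-20/9) + (-4)
 = -70/9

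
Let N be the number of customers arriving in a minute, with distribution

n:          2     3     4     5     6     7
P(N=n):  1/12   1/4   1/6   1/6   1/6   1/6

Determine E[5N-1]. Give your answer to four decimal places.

21.9167

E[5N-1] = Σ (5n-1)·P(N=n)
 = 9·1/12 + 14·1/4 + 19·1/6 + 24·1/6 + 29·1/6 + 34·1/6
 = 3/4 + 7/2 + 19/6 + 4 + 29/6 + 17/3
 = 263/12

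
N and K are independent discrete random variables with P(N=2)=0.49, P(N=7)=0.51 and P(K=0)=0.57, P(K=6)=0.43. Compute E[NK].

E[NK] = Σ_n Σ_k nk · P(N=n)P(K=k)
 = 0·0.2793 + 12·0.2107 + 0·0.2907 + 42·0.2193
 = 0 + 2.5284 + 0 + 9.2106
 = 11.739

11.739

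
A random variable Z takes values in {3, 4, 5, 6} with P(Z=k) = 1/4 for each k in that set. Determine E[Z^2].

E[Z^2] = Σ z^2·P(Z=z)
 = 9·1/4 + 16·1/4 + 25·1/4 + 36·1/4
 = 9/4 + 4 + 25/4 + 9
 = 43/2

21.5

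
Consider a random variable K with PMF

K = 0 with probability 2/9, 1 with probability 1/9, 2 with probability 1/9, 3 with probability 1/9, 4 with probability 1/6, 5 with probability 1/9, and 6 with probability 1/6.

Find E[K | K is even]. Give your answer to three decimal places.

P(K is even) = 2/9 + 1/9 + 1/6 + 1/6 = 2/3.
E[K | K is even] = [0·2/9 + 2·1/9 + 4·1/6 + 6·1/6] / (2/3)
 = 17/9 / (2/3)
 = 17/6

2.833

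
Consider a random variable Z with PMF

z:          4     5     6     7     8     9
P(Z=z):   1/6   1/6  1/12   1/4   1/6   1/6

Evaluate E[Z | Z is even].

6

P(Z is even) = 1/6 + 1/12 + 1/6 = 5/12.
E[Z | Z is even] = [4·1/6 + 6·1/12 + 8·1/6] / (5/12)
 = 5/2 / (5/12)
 = 6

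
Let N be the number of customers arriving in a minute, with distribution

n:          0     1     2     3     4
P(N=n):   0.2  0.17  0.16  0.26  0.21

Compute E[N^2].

E[N^2] = Σ n^2·P(N=n)
 = 0·0.2 + 1·0.17 + 4·0.16 + 9·0.26 + 16·0.21
 = 0 + 0.17 + 0.64 + 2.34 + 3.36
 = 6.51

6.51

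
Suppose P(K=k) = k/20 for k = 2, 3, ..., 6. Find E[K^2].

E[K^2] = Σ k^2·P(K=k)
 = 4·1/10 + 9·3/20 + 16·1/5 + 25·1/4 + 36·3/10
 = 2/5 + 27/20 + 16/5 + 25/4 + 54/5
 = 22

22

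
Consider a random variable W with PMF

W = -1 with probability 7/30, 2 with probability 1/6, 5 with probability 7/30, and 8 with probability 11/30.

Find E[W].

E[W] = Σ w·P(W=w)
 = (-1)·7/30 + 2·1/6 + 5·7/30 + 8·11/30
 = (-7/30) + 1/3 + 7/6 + 44/15
 = 21/5

4.2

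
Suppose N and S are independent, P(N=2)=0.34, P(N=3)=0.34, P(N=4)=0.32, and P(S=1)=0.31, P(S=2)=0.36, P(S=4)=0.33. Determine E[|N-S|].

1.3032

E[|N-S|] = Σ_n Σ_s |n-s| · P(N=n)P(S=s)
 = 1·0.1054 + 0·0.1224 + 2·0.1122 + 2·0.1054 + 1·0.1224 + 1·0.1122 + 3·0.0992 + 2·0.1152 + 0·0.1056
 = 0.1054 + 0 + 0.2244 + 0.2108 + 0.1224 + 0.1122 + 0.2976 + 0.2304 + 0
 = 1.3032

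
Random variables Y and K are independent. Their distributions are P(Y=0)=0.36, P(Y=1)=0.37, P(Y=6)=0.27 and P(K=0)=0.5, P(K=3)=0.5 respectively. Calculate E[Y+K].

3.49

E[Y+K] = Σ_y Σ_k (y+k) · P(Y=y)P(K=k)
 = 0·0.18 + 3·0.18 + 1·0.185 + 4·0.185 + 6·0.135 + 9·0.135
 = 0 + 0.54 + 0.185 + 0.74 + 0.81 + 1.215
 = 3.49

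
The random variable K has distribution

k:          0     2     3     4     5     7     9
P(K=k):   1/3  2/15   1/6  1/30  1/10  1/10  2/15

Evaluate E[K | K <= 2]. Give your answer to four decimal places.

0.5714

P(K <= 2) = 1/3 + 2/15 = 7/15.
E[K | K <= 2] = [0·1/3 + 2·2/15] / (7/15)
 = 4/15 / (7/15)
 = 4/7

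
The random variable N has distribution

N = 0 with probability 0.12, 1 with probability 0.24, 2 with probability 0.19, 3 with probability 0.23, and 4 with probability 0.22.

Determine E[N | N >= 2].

3.046875

P(N >= 2) = 0.19 + 0.23 + 0.22 = 0.64.
E[N | N >= 2] = [2·0.19 + 3·0.23 + 4·0.22] / 0.64
 = 1.95 / 0.64
 = 195/64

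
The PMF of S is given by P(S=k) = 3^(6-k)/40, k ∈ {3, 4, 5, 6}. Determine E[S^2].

12.45

E[S^2] = Σ s^2·P(S=s)
 = 9·27/40 + 16·9/40 + 25·3/40 + 36·1/40
 = 243/40 + 18/5 + 15/8 + 9/10
 = 249/20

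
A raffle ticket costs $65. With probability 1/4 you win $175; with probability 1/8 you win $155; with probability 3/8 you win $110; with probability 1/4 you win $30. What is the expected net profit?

E[payout] = 175·1/4 + 155·1/8 + 110·3/8 + 30·1/4
 = 175/4 + 155/8 + 165/4 + 15/2
 = 895/8
Net = 895/8 - 65 = 375/8

46.875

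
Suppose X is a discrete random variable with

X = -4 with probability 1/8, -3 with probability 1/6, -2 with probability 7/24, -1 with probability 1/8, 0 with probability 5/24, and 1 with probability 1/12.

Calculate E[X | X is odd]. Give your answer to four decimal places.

P(X is odd) = 1/6 + 1/8 + 1/12 = 3/8.
E[X | X is odd] = [(-3)·1/6 + (-1)·1/8 + 1·1/12] / (3/8)
 = -13/24 / (3/8)
 = -13/9

-1.4444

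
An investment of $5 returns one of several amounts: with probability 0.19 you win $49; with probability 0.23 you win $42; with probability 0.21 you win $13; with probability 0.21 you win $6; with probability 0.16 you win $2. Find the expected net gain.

18.28

E[payout] = 49·0.19 + 42·0.23 + 13·0.21 + 6·0.21 + 2·0.16
 = 9.31 + 9.66 + 2.73 + 1.26 + 0.32
 = 23.28
Net = 23.28 - 5 = 18.28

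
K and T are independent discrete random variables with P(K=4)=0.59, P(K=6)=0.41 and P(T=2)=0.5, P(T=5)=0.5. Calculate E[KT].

E[KT] = Σ_k Σ_t kt · P(K=k)P(T=t)
 = 8·0.295 + 20·0.295 + 12·0.205 + 30·0.205
 = 2.36 + 5.9 + 2.46 + 6.15
 = 16.87

16.87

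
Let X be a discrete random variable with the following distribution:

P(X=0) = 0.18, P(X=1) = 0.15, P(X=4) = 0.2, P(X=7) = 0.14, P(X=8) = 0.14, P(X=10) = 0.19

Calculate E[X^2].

38.17

E[X^2] = Σ x^2·P(X=x)
 = 0·0.18 + 1·0.15 + 16·0.2 + 49·0.14 + 64·0.14 + 100·0.19
 = 0 + 0.15 + 3.2 + 6.86 + 8.96 + 19
 = 38.17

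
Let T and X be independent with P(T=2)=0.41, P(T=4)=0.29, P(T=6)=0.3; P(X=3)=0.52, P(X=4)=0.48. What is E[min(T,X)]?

2.8732

E[min(T,X)] = Σ_t Σ_x min(t,x) · P(T=t)P(X=x)
 = 2·0.2132 + 2·0.1968 + 3·0.1508 + 4·0.1392 + 3·0.156 + 4·0.144
 = 0.4264 + 0.3936 + 0.4524 + 0.5568 + 0.468 + 0.576
 = 2.8732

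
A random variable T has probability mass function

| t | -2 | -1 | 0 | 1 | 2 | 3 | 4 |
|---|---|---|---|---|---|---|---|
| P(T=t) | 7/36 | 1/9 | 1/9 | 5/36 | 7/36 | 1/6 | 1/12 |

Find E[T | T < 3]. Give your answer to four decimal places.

P(T < 3) = 7/36 + 1/9 + 1/9 + 5/36 + 7/36 = 3/4.
E[T | T < 3] = [(-2)·7/36 + (-1)·1/9 + 0·1/9 + 1·5/36 + 2·7/36] / (3/4)
 = 1/36 / (3/4)
 = 1/27

0.0370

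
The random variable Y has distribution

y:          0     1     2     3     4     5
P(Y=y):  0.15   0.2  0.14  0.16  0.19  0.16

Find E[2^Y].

10.55

E[2^Y] = Σ 2^y·P(Y=y)
 = 1·0.15 + 2·0.2 + 4·0.14 + 8·0.16 + 16·0.19 + 32·0.16
 = 0.15 + 0.4 + 0.56 + 1.28 + 3.04 + 5.12
 = 10.55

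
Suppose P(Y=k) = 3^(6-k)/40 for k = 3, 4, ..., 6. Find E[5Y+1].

E[5Y+1] = Σ (5y+1)·P(Y=y)
 = 16·27/40 + 21·9/40 + 26·3/40 + 31·1/40
 = 54/5 + 189/40 + 39/20 + 31/40
 = 73/4

18.25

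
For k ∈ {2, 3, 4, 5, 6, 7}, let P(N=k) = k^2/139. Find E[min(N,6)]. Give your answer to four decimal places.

5.2806

E[min(N,6)] = Σ min(n,6)·P(N=n)
 = 2·4/139 + 3·9/139 + 4·16/139 + 5·25/139 + 6·36/139 + 6·49/139
 = 8/139 + 27/139 + 64/139 + 125/139 + 216/139 + 294/139
 = 734/139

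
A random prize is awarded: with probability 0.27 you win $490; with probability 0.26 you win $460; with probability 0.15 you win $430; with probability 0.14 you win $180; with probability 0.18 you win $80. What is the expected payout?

356

E[payout] = 490·0.27 + 460·0.26 + 430·0.15 + 180·0.14 + 80·0.18
 = 132.3 + 119.6 + 64.5 + 25.2 + 14.4
 = 356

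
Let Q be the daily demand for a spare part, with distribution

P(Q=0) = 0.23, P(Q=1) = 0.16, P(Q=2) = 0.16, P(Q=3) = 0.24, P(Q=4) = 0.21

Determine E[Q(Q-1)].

E[Q(Q-1)] = Σ q(q-1)·P(Q=q)
 = 0·0.23 + 0·0.16 + 2·0.16 + 6·0.24 + 12·0.21
 = 0 + 0 + 0.32 + 1.44 + 2.52
 = 4.28

4.28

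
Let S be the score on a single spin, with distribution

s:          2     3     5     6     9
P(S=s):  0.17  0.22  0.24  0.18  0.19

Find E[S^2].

30.53

E[S^2] = Σ s^2·P(S=s)
 = 4·0.17 + 9·0.22 + 25·0.24 + 36·0.18 + 81·0.19
 = 0.68 + 1.98 + 6 + 6.48 + 15.39
 = 30.53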